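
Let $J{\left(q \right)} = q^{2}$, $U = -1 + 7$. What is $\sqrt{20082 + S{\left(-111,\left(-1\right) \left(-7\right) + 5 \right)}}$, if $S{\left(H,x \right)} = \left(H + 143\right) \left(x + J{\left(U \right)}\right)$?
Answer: $3 \sqrt{2402} \approx 147.03$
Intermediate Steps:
$U = 6$
$S{\left(H,x \right)} = \left(36 + x\right) \left(143 + H\right)$ ($S{\left(H,x \right)} = \left(H + 143\right) \left(x + 6^{2}\right) = \left(143 + H\right) \left(x + 36\right) = \left(143 + H\right) \left(36 + x\right) = \left(36 + x\right) \left(143 + H\right)$)
$\sqrt{20082 + S{\left(-111,\left(-1\right) \left(-7\right) + 5 \right)}} = \sqrt{20082 + \left(5148 + 36 \left(-111\right) + 143 \left(\left(-1\right) \left(-7\right) + 5\right) - 111 \left(\left(-1\right) \left(-7\right) + 5\right)\right)} = \sqrt{20082 + \left(5148 - 3996 + 143 \left(7 + 5\right) - 111 \left(7 + 5\right)\right)} = \sqrt{20082 + \left(5148 - 3996 + 143 \cdot 12 - 1332\right)} = \sqrt{20082 + \left(5148 - 3996 + 1716 - 1332\right)} = \sqrt{20082 + 1536} = \sqrt{21618} = 3 \sqrt{2402}$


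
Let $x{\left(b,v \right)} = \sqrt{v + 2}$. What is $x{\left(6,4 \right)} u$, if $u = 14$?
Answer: $14 \sqrt{6} \approx 34.293$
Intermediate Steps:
$x{\left(b,v \right)} = \sqrt{2 + v}$
$x{\left(6,4 \right)} u = \sqrt{2 + 4} \cdot 14 = \sqrt{6} \cdot 14 = 14 \sqrt{6}$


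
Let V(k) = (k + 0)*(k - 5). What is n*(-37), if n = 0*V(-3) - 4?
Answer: 148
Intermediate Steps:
V(k) = k*(-5 + k)
n = -4 (n = 0*(-3*(-5 - 3)) - 4 = 0*(-3*(-8)) - 4 = 0*24 - 4 = 0 - 4 = -4)
n*(-37) = -4*(-37) = 148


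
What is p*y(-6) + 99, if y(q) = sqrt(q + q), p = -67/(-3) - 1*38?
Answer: 99 - 94*I*sqrt(3)/3 ≈ 99.0 - 54.271*I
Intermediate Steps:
p = -47/3 (p = -67*(-1/3) - 38 = 67/3 - 38 = -47/3 ≈ -15.667)
y(q) = sqrt(2)*sqrt(q) (y(q) = sqrt(2*q) = sqrt(2)*sqrt(q))
p*y(-6) + 99 = -47*sqrt(2)*sqrt(-6)/3 + 99 = -47*sqrt(2)*I*sqrt(6)/3 + 99 = -94*I*sqrt(3)/3 + 99 = 99 - 94*I*sqrt(3)/3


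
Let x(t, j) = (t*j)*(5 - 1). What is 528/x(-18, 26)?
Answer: -11/39 ≈ -0.28205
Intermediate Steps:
x(t, j) = 4*j*t (x(t, j) = (j*t)*4 = 4*j*t)
528/x(-18, 26) = 528/((4*26*(-18))) = 528/(-1872) = 528*(-1/1872) = -11/39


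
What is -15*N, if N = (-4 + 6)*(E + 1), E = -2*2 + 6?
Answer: -90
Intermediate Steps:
E = 2 (E = -4 + 6 = 2)
N = 6 (N = (-4 + 6)*(2 + 1) = 2*3 = 6)
-15*N = -15*6 = -90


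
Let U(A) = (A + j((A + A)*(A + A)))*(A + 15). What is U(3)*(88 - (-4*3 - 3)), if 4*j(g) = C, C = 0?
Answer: 5562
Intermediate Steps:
j(g) = 0 (j(g) = (¼)*0 = 0)
U(A) = A*(15 + A) (U(A) = (A + 0)*(A + 15) = A*(15 + A))
U(3)*(88 - (-4*3 - 3)) = (3*(15 + 3))*(88 - (-4*3 - 3)) = (3*18)*(88 - (-12 - 3)) = 54*(88 - 1*(-15)) = 54*(88 + 15) = 54*103 = 5562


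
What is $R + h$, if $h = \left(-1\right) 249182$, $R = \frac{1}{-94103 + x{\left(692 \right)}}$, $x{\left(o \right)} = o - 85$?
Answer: $- \frac{23297520273}{93496} \approx -2.4918 \cdot 10^{5}$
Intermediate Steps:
$x{\left(o \right)} = -85 + o$ ($x{\left(o \right)} = o - 85 = -85 + o$)
$R = - \frac{1}{93496}$ ($R = \frac{1}{-94103 + \left(-85 + 692\right)} = \frac{1}{-94103 + 607} = \frac{1}{-93496} = - \frac{1}{93496} \approx -1.0696 \cdot 10^{-5}$)
$h = -249182$
$R + h = - \frac{1}{93496} - 249182 = - \frac{23297520273}{93496}$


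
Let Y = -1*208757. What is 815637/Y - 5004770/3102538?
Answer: -1787662778798/323838262633 ≈ -5.5202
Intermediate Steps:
Y = -208757
815637/Y - 5004770/3102538 = 815637/(-208757) - 5004770/3102538 = 815637*(-1/208757) - 5004770*1/3102538 = -815637/208757 - 2502385/1551269 = -1787662778798/323838262633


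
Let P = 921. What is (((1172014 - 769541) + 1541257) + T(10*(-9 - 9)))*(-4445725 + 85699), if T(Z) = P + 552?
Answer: -8481135655278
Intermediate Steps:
T(Z) = 1473 (T(Z) = 921 + 552 = 1473)
(((1172014 - 769541) + 1541257) + T(10*(-9 - 9)))*(-4445725 + 85699) = (((1172014 - 769541) + 1541257) + 1473)*(-4445725 + 85699) = ((402473 + 1541257) + 1473)*(-4360026) = (1943730 + 1473)*(-4360026) = 1945203*(-4360026) = -8481135655278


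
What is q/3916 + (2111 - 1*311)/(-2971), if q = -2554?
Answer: -7318367/5817218 ≈ -1.2581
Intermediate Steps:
q/3916 + (2111 - 1*311)/(-2971) = -2554/3916 + (2111 - 1*311)/(-2971) = -2554*1/3916 + (2111 - 311)*(-1/2971) = -1277/1958 + 1800*(-1/2971) = -1277/1958 - 1800/2971 = -7318367/5817218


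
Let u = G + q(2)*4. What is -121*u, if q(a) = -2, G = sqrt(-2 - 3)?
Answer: 968 - 121*I*sqrt(5) ≈ 968.0 - 270.56*I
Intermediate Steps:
G = I*sqrt(5) (G = sqrt(-5) = I*sqrt(5) ≈ 2.2361*I)
u = -8 + I*sqrt(5) (u = I*sqrt(5) - 2*4 = I*sqrt(5) - 8 = -8 + I*sqrt(5) ≈ -8.0 + 2.2361*I)
-121*u = -121*(-8 + I*sqrt(5)) = 968 - 121*I*sqrt(5)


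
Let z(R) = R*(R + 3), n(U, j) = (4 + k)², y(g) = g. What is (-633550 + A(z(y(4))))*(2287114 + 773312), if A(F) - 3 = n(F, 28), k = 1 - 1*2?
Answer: -1938896167188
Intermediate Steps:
k = -1 (k = 1 - 2 = -1)
n(U, j) = 9 (n(U, j) = (4 - 1)² = 3² = 9)
z(R) = R*(3 + R)
A(F) = 12 (A(F) = 3 + 9 = 12)
(-633550 + A(z(y(4))))*(2287114 + 773312) = (-633550 + 12)*(2287114 + 773312) = -633538*3060426 = -1938896167188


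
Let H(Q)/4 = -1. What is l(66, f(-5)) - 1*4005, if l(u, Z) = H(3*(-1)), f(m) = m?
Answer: -4009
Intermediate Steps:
H(Q) = -4 (H(Q) = 4*(-1) = -4)
l(u, Z) = -4
l(66, f(-5)) - 1*4005 = -4 - 1*4005 = -4 - 4005 = -4009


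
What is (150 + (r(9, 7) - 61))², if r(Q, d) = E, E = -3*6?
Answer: 5041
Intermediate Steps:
E = -18
r(Q, d) = -18
(150 + (r(9, 7) - 61))² = (150 + (-18 - 61))² = (150 - 79)² = 71² = 5041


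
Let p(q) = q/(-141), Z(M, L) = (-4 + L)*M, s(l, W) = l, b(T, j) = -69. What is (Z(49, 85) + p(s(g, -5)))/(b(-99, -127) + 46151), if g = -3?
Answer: 93272/1082927 ≈ 0.086130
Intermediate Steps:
Z(M, L) = M*(-4 + L)
p(q) = -q/141 (p(q) = q*(-1/141) = -q/141)
(Z(49, 85) + p(s(g, -5)))/(b(-99, -127) + 46151) = (49*(-4 + 85) - 1/141*(-3))/(-69 + 46151) = (49*81 + 1/47)/46082 = (3969 + 1/47)*(1/46082) = (186544/47)*(1/46082) = 93272/1082927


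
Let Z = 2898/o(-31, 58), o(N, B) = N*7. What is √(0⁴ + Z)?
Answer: 3*I*√1426/31 ≈ 3.6544*I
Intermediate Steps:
o(N, B) = 7*N
Z = -414/31 (Z = 2898/((7*(-31))) = 2898/(-217) = 2898*(-1/217) = -414/31 ≈ -13.355)
√(0⁴ + Z) = √(0⁴ - 414/31) = √(0 - 414/31) = √(-414/31) = 3*I*√1426/31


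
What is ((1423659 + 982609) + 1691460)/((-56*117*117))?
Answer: -512216/95823 ≈ -5.3454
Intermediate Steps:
((1423659 + 982609) + 1691460)/((-56*117*117)) = (2406268 + 1691460)/((-6552*117)) = 4097728/(-766584) = 4097728*(-1/766584) = -512216/95823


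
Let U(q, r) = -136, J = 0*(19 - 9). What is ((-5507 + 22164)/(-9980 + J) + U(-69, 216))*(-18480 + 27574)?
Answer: -6247291539/4990 ≈ -1.2520e+6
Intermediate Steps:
J = 0 (J = 0*10 = 0)
((-5507 + 22164)/(-9980 + J) + U(-69, 216))*(-18480 + 27574) = ((-5507 + 22164)/(-9980 + 0) - 136)*(-18480 + 27574) = (16657/(-9980) - 136)*9094 = (16657*(-1/9980) - 136)*9094 = (-16657/9980 - 136)*9094 = -1373937/9980*9094 = -6247291539/4990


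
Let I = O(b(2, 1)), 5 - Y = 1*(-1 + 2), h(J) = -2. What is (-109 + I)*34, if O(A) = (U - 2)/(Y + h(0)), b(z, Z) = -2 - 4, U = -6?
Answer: -3842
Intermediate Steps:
Y = 4 (Y = 5 - (-1 + 2) = 5 - 1 = 4)
b(z, Z) = -6
O(A) = -4 (O(A) = (-6 - 2)/(4 - 2) = -8/2 = -8*½ = -4)
I = -4
(-109 + I)*34 = (-109 - 4)*34 = -113*34 = -3842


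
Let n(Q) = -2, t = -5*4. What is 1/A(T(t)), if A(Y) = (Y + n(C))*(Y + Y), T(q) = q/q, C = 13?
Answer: -1/2 ≈ -0.50000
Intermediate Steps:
t = -20
T(q) = 1
A(Y) = 2*Y*(-2 + Y) (A(Y) = (Y - 2)*(Y + Y) = (-2 + Y)*(2*Y) = 2*Y*(-2 + Y))
1/A(T(t)) = 1/(2*1*(-2 + 1)) = 1/(2*1*(-1)) = 1/(-2) = -1/2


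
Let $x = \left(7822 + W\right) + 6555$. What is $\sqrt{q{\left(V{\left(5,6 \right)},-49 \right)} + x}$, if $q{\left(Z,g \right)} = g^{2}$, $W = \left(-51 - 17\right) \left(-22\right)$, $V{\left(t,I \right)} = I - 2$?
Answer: $\sqrt{18274} \approx 135.18$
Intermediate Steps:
$V{\left(t,I \right)} = -2 + I$ ($V{\left(t,I \right)} = I - 2 = -2 + I$)
$W = 1496$ ($W = \left(-68\right) \left(-22\right) = 1496$)
$x = 15873$ ($x = \left(7822 + 1496\right) + 6555 = 9318 + 6555 = 15873$)
$\sqrt{q{\left(V{\left(5,6 \right)},-49 \right)} + x} = \sqrt{\left(-49\right)^{2} + 15873} = \sqrt{2401 + 15873} = \sqrt{18274}$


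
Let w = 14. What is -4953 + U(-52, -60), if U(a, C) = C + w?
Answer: -4999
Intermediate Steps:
U(a, C) = 14 + C (U(a, C) = C + 14 = 14 + C)
-4953 + U(-52, -60) = -4953 + (14 - 60) = -4953 - 46 = -4999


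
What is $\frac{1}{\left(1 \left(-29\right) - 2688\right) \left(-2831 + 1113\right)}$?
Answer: $\frac{1}{4667806} \approx 2.1423 \cdot 10^{-7}$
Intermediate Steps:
$\frac{1}{\left(1 \left(-29\right) - 2688\right) \left(-2831 + 1113\right)} = \frac{1}{\left(-29 - 2688\right) \left(-1718\right)} = \frac{1}{\left(-2717\right) \left(-1718\right)} = \frac{1}{4667806}$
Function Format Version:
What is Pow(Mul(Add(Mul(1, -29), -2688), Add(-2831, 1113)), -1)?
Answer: Rational(1, 4667806) ≈ 2.1423e-7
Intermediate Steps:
Pow(Mul(Add(Mul(1, -29), -2688), Add(-2831, 1113)), -1) = Pow(Mul(Add(-29, -2688), -1718), -1) = Pow(Mul(-2717, -1718), -1) = Pow(4667806, -1) = Rational(1, 4667806)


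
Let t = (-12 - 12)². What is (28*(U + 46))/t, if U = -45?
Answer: 7/144 ≈ 0.048611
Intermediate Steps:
t = 576 (t = (-24)² = 576)
(28*(U + 46))/t = (28*(-45 + 46))/576 = (28*1)*(1/576) = 28*(1/576) = 7/144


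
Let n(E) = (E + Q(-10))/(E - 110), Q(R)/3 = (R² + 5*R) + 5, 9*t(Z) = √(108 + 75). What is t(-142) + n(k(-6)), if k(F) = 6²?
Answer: -201/74 + √183/9 ≈ -1.2131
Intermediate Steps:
k(F) = 36
t(Z) = √183/9 (t(Z) = √(108 + 75)/9 = √183/9)
Q(R) = 15 + 3*R² + 15*R (Q(R) = 3*((R² + 5*R) + 5) = 3*(5 + R² + 5*R) = 15 + 3*R² + 15*R)
n(E) = (165 + E)/(-110 + E) (n(E) = (E + (15 + 3*(-10)² + 15*(-10)))/(E - 110) = (E + (15 + 3*100 - 150))/(-110 + E) = (E + (15 + 300 - 150))/(-110 + E) = (E + 165)/(-110 + E) = (165 + E)/(-110 + E))
t(-142) + n(k(-6)) = √183/9 + (165 + 36)/(-110 + 36) = √183/9 + 201/(-74) = √183/9 - 1/74*201 = √183/9 - 201/74 = -201/74 + √183/9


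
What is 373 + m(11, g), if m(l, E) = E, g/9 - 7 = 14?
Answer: 562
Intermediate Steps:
g = 189 (g = 63 + 9*14 = 63 + 126 = 189)
373 + m(11, g) = 373 + 189 = 562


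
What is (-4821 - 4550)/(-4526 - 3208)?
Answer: 9371/7734 ≈ 1.2117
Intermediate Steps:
(-4821 - 4550)/(-4526 - 3208) = -9371/(-7734) = -9371*(-1/7734) = 9371/7734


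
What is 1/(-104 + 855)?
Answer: 1/751 ≈ 0.0013316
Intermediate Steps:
1/(-104 + 855) = 1/751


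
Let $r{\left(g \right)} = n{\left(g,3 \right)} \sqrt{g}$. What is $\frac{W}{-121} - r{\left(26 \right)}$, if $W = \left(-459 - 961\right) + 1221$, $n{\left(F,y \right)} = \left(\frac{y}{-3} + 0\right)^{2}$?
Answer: $\frac{199}{121} - \sqrt{26} \approx -3.4544$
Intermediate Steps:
$n{\left(F,y \right)} = \frac{y^{2}}{9}$ ($n{\left(F,y \right)} = \left(y \left(- \frac{1}{3}\right) + 0\right)^{2} = \left(- \frac{y}{3} + 0\right)^{2} = \left(- \frac{y}{3}\right)^{2} = \frac{y^{2}}{9}$)
$W = -199$ ($W = -1420 + 1221 = -199$)
$r{\left(g \right)} = \sqrt{g}$ ($r{\left(g \right)} = \frac{3^{2}}{9} \sqrt{g} = \frac{1}{9} \cdot 9 \sqrt{g} = 1 \sqrt{g} = \sqrt{g}$)
$\frac{W}{-121} - r{\left(26 \right)} = - \frac{199}{-121} - \sqrt{26} = \left(-199\right) \left(- \frac{1}{121}\right) - \sqrt{26} = \frac{199}{121} - \sqrt{26}$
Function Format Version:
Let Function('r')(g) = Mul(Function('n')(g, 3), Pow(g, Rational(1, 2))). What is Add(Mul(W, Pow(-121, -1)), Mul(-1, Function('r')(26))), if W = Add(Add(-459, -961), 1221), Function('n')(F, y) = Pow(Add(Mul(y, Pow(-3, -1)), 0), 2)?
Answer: Add(Rational(199, 121), Mul(-1, Pow(26, Rational(1, 2)))) ≈ -3.4544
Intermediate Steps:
Function('n')(F, y) = Mul(Rational(1, 9), Pow(y, 2)) (Function('n')(F, y) = Pow(Add(Mul(y, Rational(-1, 3)), 0), 2) = Pow(Add(Mul(Rational(-1, 3), y), 0), 2) = Pow(Mul(Rational(-1, 3), y), 2) = Mul(Rational(1, 9), Pow(y, 2)))
W = -199 (W = Add(-1420, 1221) = -199)
Function('r')(g) = Pow(g, Rational(1, 2)) (Function('r')(g) = Mul(Mul(Rational(1, 9), Pow(3, 2)), Pow(g, Rational(1, 2))) = Mul(Mul(Rational(1, 9), 9), Pow(g, Rational(1, 2))) = Mul(1, Pow(g, Rational(1, 2))) = Pow(g, Rational(1, 2)))
Add(Mul(W, Pow(-121, -1)), Mul(-1, Function('r')(26))) = Add(Mul(-199, Pow(-121, -1)), Mul(-1, Pow(26, Rational(1, 2)))) = Add(Mul(-199, Rational(-1, 121)), Mul(-1, Pow(26, Rational(1, 2)))) = Add(Rational(199, 121), Mul(-1, Pow(26, Rational(1, 2))))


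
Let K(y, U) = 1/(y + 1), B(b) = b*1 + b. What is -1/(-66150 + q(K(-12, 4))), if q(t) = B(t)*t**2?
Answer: 1331/88045652 ≈ 1.5117e-5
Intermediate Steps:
B(b) = 2*b (B(b) = b + b = 2*b)
K(y, U) = 1/(1 + y)
q(t) = 2*t**3 (q(t) = (2*t)*t**2 = 2*t**3)
-1/(-66150 + q(K(-12, 4))) = -1/(-66150 + 2*(1/(1 - 12))**3) = -1/(-66150 + 2*(1/(-11))**3) = -1/(-66150 + 2*(-1/11)**3) = -1/(-66150 + 2*(-1/1331)) = -1/(-66150 - 2/1331) = -1/(-88045652/1331) = -1*(-1331/88045652) = 1331/88045652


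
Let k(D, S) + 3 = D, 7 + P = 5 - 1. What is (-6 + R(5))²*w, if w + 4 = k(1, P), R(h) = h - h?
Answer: -216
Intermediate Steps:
P = -3 (P = -7 + (5 - 1) = -7 + 4 = -3)
R(h) = 0
k(D, S) = -3 + D
w = -6 (w = -4 + (-3 + 1) = -4 - 2 = -6)
(-6 + R(5))²*w = (-6 + 0)²*(-6) = (-6)²*(-6) = 36*(-6) = -216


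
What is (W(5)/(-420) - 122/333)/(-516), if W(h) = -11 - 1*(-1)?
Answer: 1597/2405592 ≈ 0.00066387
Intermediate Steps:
W(h) = -10 (W(h) = -11 + 1 = -10)
(W(5)/(-420) - 122/333)/(-516) = (-10/(-420) - 122/333)/(-516) = (-10*(-1/420) - 122*1/333)*(-1/516) = (1/42 - 122/333)*(-1/516) = -1597/4662*(-1/516) = 1597/2405592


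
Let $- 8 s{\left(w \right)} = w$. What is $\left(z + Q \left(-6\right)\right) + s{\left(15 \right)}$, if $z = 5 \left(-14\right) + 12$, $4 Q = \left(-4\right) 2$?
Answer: $- \frac{383}{8} \approx -47.875$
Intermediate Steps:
$s{\left(w \right)} = - \frac{w}{8}$
$Q = -2$ ($Q = \frac{\left(-4\right) 2}{4} = \frac{1}{4} \left(-8\right) = -2$)
$z = -58$ ($z = -70 + 12 = -58$)
$\left(z + Q \left(-6\right)\right) + s{\left(15 \right)} = \left(-58 - -12\right) - \frac{15}{8} = \left(-58 + 12\right) - \frac{15}{8} = -46 - \frac{15}{8} = - \frac{383}{8}$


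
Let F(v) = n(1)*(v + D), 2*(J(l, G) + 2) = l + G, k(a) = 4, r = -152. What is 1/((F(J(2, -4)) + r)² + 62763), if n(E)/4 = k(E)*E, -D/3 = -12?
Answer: 1/204139 ≈ 4.8986e-6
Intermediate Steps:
D = 36 (D = -3*(-12) = 36)
n(E) = 16*E (n(E) = 4*(4*E) = 16*E)
J(l, G) = -2 + G/2 + l/2 (J(l, G) = -2 + (l + G)/2 = -2 + (G + l)/2 = -2 + (G/2 + l/2) = -2 + G/2 + l/2)
F(v) = 576 + 16*v (F(v) = (16*1)*(v + 36) = 16*(36 + v) = 576 + 16*v)
1/((F(J(2, -4)) + r)² + 62763) = 1/(((576 + 16*(-2 + (½)*(-4) + (½)*2)) - 152)² + 62763) = 1/(((576 + 16*(-2 - 2 + 1)) - 152)² + 62763) = 1/(((576 + 16*(-3)) - 152)² + 62763) = 1/(((576 - 48) - 152)² + 62763) = 1/((528 - 152)² + 62763) = 1/(376² + 62763) = 1/(141376 + 62763) = 1/204139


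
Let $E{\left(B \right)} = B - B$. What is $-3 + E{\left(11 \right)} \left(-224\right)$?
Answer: $-3$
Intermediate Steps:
$E{\left(B \right)} = 0$
$-3 + E{\left(11 \right)} \left(-224\right) = -3 + 0 \left(-224\right) = -3 + 0 = -3$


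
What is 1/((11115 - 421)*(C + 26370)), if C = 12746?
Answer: 1/418306504 ≈ 2.3906e-9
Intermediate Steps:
1/((11115 - 421)*(C + 26370)) = 1/((11115 - 421)*(12746 + 26370)) = 1/(10694*39116) = 1/418306504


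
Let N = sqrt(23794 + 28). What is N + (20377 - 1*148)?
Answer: 20229 + sqrt(23822) ≈ 20383.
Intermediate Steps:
N = sqrt(23822) ≈ 154.34
N + (20377 - 1*148) = sqrt(23822) + (20377 - 1*148) = sqrt(23822) + (20377 - 148) = sqrt(23822) + 20229 = 20229 + sqrt(23822)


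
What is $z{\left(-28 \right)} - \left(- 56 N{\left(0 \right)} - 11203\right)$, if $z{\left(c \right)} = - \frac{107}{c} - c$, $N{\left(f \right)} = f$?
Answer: $\frac{314575}{28} \approx 11235.0$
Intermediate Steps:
$z{\left(c \right)} = - c - \frac{107}{c}$
$z{\left(-28 \right)} - \left(- 56 N{\left(0 \right)} - 11203\right) = \left(\left(-1\right) \left(-28\right) - \frac{107}{-28}\right) - \left(\left(-56\right) 0 - 11203\right) = \left(28 - - \frac{107}{28}\right) - \left(0 - 11203\right) = \left(28 + \frac{107}{28}\right) - -11203 = \frac{891}{28} + 11203 = \frac{314575}{28}$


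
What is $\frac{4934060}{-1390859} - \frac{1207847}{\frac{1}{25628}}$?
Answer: $- \frac{43053627147978904}{1390859} \approx -3.0955 \cdot 10^{10}$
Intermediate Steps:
$\frac{4934060}{-1390859} - \frac{1207847}{\frac{1}{25628}} = 4934060 \left(- \frac{1}{1390859}\right) - 1207847 \frac{1}{\frac{1}{25628}} = - \frac{4934060}{1390859} - 30954702916 = - \frac{43053627147978904}{1390859}$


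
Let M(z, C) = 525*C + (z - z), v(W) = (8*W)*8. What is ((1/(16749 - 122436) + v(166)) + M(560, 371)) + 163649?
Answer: 39003575975/105687 ≈ 3.6905e+5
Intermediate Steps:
v(W) = 64*W
M(z, C) = 525*C (M(z, C) = 525*C + 0 = 525*C)
((1/(16749 - 122436) + v(166)) + M(560, 371)) + 163649 = ((1/(16749 - 122436) + 64*166) + 525*371) + 163649 = ((1/(-105687) + 10624) + 194775) + 163649 = ((-1/105687 + 10624) + 194775) + 163649 = (1122818687/105687 + 194775) + 163649 = 21708004112/105687 + 163649 = 39003575975/105687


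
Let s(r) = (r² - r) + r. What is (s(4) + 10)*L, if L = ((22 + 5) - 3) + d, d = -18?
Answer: 156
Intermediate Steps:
s(r) = r²
L = 6 (L = ((22 + 5) - 3) - 18 = (27 - 3) - 18 = 24 - 18 = 6)
(s(4) + 10)*L = (4² + 10)*6 = (16 + 10)*6 = 26*6 = 156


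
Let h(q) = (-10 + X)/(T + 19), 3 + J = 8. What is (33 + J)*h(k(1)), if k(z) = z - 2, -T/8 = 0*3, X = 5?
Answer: -10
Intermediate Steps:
J = 5 (J = -3 + 8 = 5)
T = 0 (T = -0*3 = -8*0 = 0)
k(z) = -2 + z
h(q) = -5/19 (h(q) = (-10 + 5)/(0 + 19) = -5/19)
(33 + J)*h(k(1)) = (33 + 5)*(-5/19) = 38*(-5/19) = -10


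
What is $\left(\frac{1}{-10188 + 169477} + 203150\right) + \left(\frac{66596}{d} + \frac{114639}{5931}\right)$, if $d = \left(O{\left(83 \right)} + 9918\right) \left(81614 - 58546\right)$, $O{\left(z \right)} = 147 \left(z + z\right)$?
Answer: $\frac{108233566616227816821}{532725914966960} \approx 2.0317 \cdot 10^{5}$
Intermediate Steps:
$O{\left(z \right)} = 294 z$ ($O{\left(z \right)} = 147 \cdot 2 z = 294 z$)
$d = 791693760$ ($d = \left(294 \cdot 83 + 9918\right) \left(81614 - 58546\right) = \left(24402 + 9918\right) 23068 = 34320 \cdot 23068 = 791693760$)
$\left(\frac{1}{-10188 + 169477} + 203150\right) + \left(\frac{66596}{d} + \frac{114639}{5931}\right) = \left(\frac{1}{-10188 + 169477} + 203150\right) + \left(\frac{66596}{791693760} + \frac{114639}{5931}\right) = \left(\frac{1}{159289} + 203150\right) + \left(66596 \cdot \frac{1}{791693760} + 114639 \cdot \frac{1}{5931}\right) = \left(\frac{1}{159289} + 203150\right) + \left(\frac{16649}{197923440} + \frac{38213}{1977}\right) = \frac{32359560351}{159289} + \frac{840364591977}{43477182320} = \frac{108233566616227816821}{532725914966960}$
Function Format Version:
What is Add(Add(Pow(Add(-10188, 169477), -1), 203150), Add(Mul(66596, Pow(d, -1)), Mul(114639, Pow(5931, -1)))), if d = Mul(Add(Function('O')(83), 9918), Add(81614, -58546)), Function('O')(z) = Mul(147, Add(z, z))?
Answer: Rational(108233566616227816821, 532725914966960) ≈ 2.0317e+5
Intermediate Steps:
Function('O')(z) = Mul(294, z) (Function('O')(z) = Mul(147, Mul(2, z)) = Mul(294, z))
d = 791693760 (d = Mul(Add(Mul(294, 83), 9918), Add(81614, -58546)) = Mul(Add(24402, 9918), 23068) = Mul(34320, 23068) = 791693760)
Add(Add(Pow(Add(-10188, 169477), -1), 203150), Add(Mul(66596, Pow(d, -1)), Mul(114639, Pow(5931, -1)))) = Add(Add(Pow(Add(-10188, 169477), -1), 203150), Add(Mul(66596, Pow(791693760, -1)), Mul(114639, Pow(5931, -1)))) = Add(Add(Pow(159289, -1), 203150), Add(Mul(66596, Rational(1, 791693760)), Mul(114639, Rational(1, 5931)))) = Add(Add(Rational(1, 159289), 203150), Add(Rational(16649, 197923440), Rational(38213, 1977))) = Add(Rational(32359560351, 159289), Rational(840364591977, 43477182320)) = Rational(108233566616227816821, 532725914966960)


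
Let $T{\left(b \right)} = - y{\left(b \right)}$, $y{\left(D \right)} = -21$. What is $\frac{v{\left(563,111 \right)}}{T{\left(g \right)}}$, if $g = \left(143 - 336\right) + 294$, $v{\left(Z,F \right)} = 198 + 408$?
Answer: $\frac{202}{7} \approx 28.857$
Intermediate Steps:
$v{\left(Z,F \right)} = 606$
$g = 101$ ($g = -193 + 294 = 101$)
$T{\left(b \right)} = 21$ ($T{\left(b \right)} = \left(-1\right) \left(-21\right) = 21$)
$\frac{v{\left(563,111 \right)}}{T{\left(g \right)}} = \frac{606}{21} = 606 \cdot \frac{1}{21} = \frac{202}{7}$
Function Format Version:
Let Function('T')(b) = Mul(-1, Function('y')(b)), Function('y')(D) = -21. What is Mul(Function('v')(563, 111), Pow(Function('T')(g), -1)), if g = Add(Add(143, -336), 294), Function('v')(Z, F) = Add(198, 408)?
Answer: Rational(202, 7) ≈ 28.857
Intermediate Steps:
Function('v')(Z, F) = 606
g = 101 (g = Add(-193, 294) = 101)
Function('T')(b) = 21 (Function('T')(b) = Mul(-1, -21) = 21)
Mul(Function('v')(563, 111), Pow(Function('T')(g), -1)) = Mul(606, Pow(21, -1)) = Mul(606, Rational(1, 21)) = Rational(202, 7)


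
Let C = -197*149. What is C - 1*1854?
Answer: -31207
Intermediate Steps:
C = -29353
C - 1*1854 = -29353 - 1*1854 = -29353 - 1854 = -31207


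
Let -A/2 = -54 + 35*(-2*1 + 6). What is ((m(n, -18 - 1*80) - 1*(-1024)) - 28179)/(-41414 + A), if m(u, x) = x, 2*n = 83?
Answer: 27253/41586 ≈ 0.65534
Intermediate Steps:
n = 83/2 (n = (½)*83 = 83/2 ≈ 41.500)
A = -172 (A = -2*(-54 + 35*(-2*1 + 6)) = -2*(-54 + 35*(-2 + 6)) = -2*(-54 + 35*4) = -2*(-54 + 140) = -2*86 = -172)
((m(n, -18 - 1*80) - 1*(-1024)) - 28179)/(-41414 + A) = (((-18 - 1*80) - 1*(-1024)) - 28179)/(-41414 - 172) = (((-18 - 80) + 1024) - 28179)/(-41586) = ((-98 + 1024) - 28179)*(-1/41586) = (926 - 28179)*(-1/41586) = -27253*(-1/41586) = 27253/41586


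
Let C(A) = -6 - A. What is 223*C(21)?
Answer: -6021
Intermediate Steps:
223*C(21) = 223*(-6 - 1*21) = 223*(-6 - 21) = 223*(-27) = -6021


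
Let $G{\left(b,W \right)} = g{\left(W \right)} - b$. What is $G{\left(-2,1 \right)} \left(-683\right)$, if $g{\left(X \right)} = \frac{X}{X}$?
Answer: $-2049$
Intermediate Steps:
$g{\left(X \right)} = 1$
$G{\left(b,W \right)} = 1 - b$
$G{\left(-2,1 \right)} \left(-683\right) = \left(1 - -2\right) \left(-683\right) = \left(1 + 2\right) \left(-683\right) = 3 \left(-683\right) = -2049$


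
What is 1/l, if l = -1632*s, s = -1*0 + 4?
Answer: -1/6528 ≈ -0.00015319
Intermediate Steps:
s = 4 (s = 0 + 4 = 4)
l = -6528 (l = -1632*4 = -6528)
1/l = 1/(-6528) = -1/6528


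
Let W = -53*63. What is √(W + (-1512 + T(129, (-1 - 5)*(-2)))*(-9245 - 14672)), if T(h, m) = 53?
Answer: 2*√8722891 ≈ 5906.9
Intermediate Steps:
W = -3339
√(W + (-1512 + T(129, (-1 - 5)*(-2)))*(-9245 - 14672)) = √(-3339 + (-1512 + 53)*(-9245 - 14672)) = √(-3339 - 1459*(-23917)) = √(-3339 + 34894903) = √34891564 = 2*√8722891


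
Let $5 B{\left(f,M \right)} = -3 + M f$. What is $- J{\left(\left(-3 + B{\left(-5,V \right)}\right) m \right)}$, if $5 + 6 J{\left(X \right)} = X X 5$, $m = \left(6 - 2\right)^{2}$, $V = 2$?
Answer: $- \frac{66893}{10} \approx -6689.3$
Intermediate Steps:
$m = 16$ ($m = 4^{2} = 16$)
$B{\left(f,M \right)} = - \frac{3}{5} + \frac{M f}{5}$ ($B{\left(f,M \right)} = \frac{-3 + M f}{5} = - \frac{3}{5} + \frac{M f}{5}$)
$J{\left(X \right)} = - \frac{5}{6} + \frac{5 X^{2}}{6}$ ($J{\left(X \right)} = - \frac{5}{6} + \frac{X X 5}{6} = - \frac{5}{6} + \frac{X^{2} \cdot 5}{6} = - \frac{5}{6} + \frac{5 X^{2}}{6}$)
$- J{\left(\left(-3 + B{\left(-5,V \right)}\right) m \right)} = - (- \frac{5}{6} + \frac{5 \left(\left(-3 + \left(- \frac{3}{5} + \frac{1}{5} \cdot 2 \left(-5\right)\right)\right) 16\right)^{2}}{6}) = - (- \frac{5}{6} + \frac{5 \left(\left(-3 - \frac{13}{5}\right) 16\right)^{2}}{6}) = - (- \frac{5}{6} + \frac{5 \left(\left(- \frac{28}{5}\right) 16\right)^{2}}{6}) = - (- \frac{5}{6} + \frac{5 \left(- \frac{448}{5}\right)^{2}}{6}) = - (- \frac{5}{6} + \frac{5}{6} \cdot \frac{200704}{25}) = - (- \frac{5}{6} + \frac{100352}{15}) = \left(-1\right) \frac{66893}{10} = - \frac{66893}{10}$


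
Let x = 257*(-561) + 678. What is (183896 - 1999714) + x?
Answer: -1959317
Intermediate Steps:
x = -143499 (x = -144177 + 678 = -143499)
(183896 - 1999714) + x = (183896 - 1999714) - 143499 = -1815818 - 143499 = -1959317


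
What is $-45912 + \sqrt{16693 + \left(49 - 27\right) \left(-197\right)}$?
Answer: $-45912 + \sqrt{12359} \approx -45801.0$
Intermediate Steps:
$-45912 + \sqrt{16693 + \left(49 - 27\right) \left(-197\right)} = -45912 + \sqrt{16693 + 22 \left(-197\right)} = -45912 + \sqrt{16693 - 4334} = -45912 + \sqrt{12359}$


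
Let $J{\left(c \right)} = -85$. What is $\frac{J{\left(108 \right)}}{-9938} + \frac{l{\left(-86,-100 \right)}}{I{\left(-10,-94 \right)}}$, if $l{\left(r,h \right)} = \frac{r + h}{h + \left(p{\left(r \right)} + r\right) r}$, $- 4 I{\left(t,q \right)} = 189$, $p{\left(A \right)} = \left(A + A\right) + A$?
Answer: $\frac{40087861}{4614938874} \approx 0.0086865$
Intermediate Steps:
$p{\left(A \right)} = 3 A$ ($p{\left(A \right)} = 2 A + A = 3 A$)
$I{\left(t,q \right)} = - \frac{189}{4}$ ($I{\left(t,q \right)} = \left(- \frac{1}{4}\right) 189 = - \frac{189}{4}$)
$l{\left(r,h \right)} = \frac{h + r}{h + 4 r^{2}}$ ($l{\left(r,h \right)} = \frac{r + h}{h + \left(3 r + r\right) r} = \frac{h + r}{h + 4 r r} = \frac{h + r}{h + 4 r^{2}}$)
$\frac{J{\left(108 \right)}}{-9938} + \frac{l{\left(-86,-100 \right)}}{I{\left(-10,-94 \right)}} = - \frac{85}{-9938} + \frac{\frac{1}{-100 + 4 \left(-86\right)^{2}} \left(-100 - 86\right)}{- \frac{189}{4}} = \left(-85\right) \left(- \frac{1}{9938}\right) + \frac{1}{-100 + 4 \cdot 7396} \left(-186\right) \left(- \frac{4}{189}\right) = \frac{85}{9938} + \frac{1}{-100 + 29584} \left(-186\right) \left(- \frac{4}{189}\right) = \frac{85}{9938} + \frac{1}{29484} \left(-186\right) \left(- \frac{4}{189}\right) = \frac{85}{9938} - - \frac{62}{464373} = \frac{85}{9938} + \frac{62}{464373} = \frac{40087861}{4614938874}$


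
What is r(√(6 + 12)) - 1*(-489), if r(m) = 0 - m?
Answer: 489 - 3*√2 ≈ 484.76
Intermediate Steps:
r(m) = -m
r(√(6 + 12)) - 1*(-489) = -√(6 + 12) - 1*(-489) = -√18 + 489 = -3*√2 + 489 = 489 - 3*√2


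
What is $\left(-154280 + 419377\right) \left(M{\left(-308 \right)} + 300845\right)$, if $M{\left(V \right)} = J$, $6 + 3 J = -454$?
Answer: $\frac{239137376275}{3} \approx 7.9712 \cdot 10^{10}$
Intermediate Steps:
$J = - \frac{460}{3}$ ($J = -2 + \frac{1}{3} \left(-454\right) = -2 - \frac{454}{3} = - \frac{460}{3} \approx -153.33$)
$M{\left(V \right)} = - \frac{460}{3}$
$\left(-154280 + 419377\right) \left(M{\left(-308 \right)} + 300845\right) = \left(-154280 + 419377\right) \left(- \frac{460}{3} + 300845\right) = 265097 \cdot \frac{902075}{3} = \frac{239137376275}{3}$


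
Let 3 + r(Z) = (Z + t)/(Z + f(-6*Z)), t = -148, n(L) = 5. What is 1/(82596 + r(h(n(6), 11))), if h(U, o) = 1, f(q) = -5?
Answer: 4/330519 ≈ 1.2102e-5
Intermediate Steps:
r(Z) = -3 + (-148 + Z)/(-5 + Z) (r(Z) = -3 + (Z - 148)/(Z - 5) = -3 + (-148 + Z)/(-5 + Z))
1/(82596 + r(h(n(6), 11))) = 1/(82596 + (-133 - 2*1)/(-5 + 1)) = 1/(82596 + (-133 - 2)/(-4)) = 1/(82596 - ¼*(-135)) = 1/(82596 + 135/4) = 1/(330519/4) = 4/330519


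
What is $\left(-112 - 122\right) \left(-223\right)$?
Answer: $52182$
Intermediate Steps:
$\left(-112 - 122\right) \left(-223\right) = \left(-234\right) \left(-223\right) = 52182$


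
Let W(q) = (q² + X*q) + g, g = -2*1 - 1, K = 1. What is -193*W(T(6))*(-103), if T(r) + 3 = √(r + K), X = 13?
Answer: -516854 + 139153*√7 ≈ -1.4869e+5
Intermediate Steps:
T(r) = -3 + √(1 + r) (T(r) = -3 + √(r + 1) = -3 + √(1 + r))
g = -3 (g = -2 - 1 = -3)
W(q) = -3 + q² + 13*q (W(q) = (q² + 13*q) - 3 = -3 + q² + 13*q)
-193*W(T(6))*(-103) = -193*(-3 + (-3 + √(1 + 6))² + 13*(-3 + √(1 + 6)))*(-103) = -193*(-3 + (-3 + √7)² + 13*(-3 + √7))*(-103) = -193*(-3 + (-3 + √7)² + (-39 + 13*√7))*(-103) = -193*(-42 + (-3 + √7)² + 13*√7)*(-103) = (8106 - 2509*√7 - 193*(-3 + √7)²)*(-103) = -834918 + 19879*(-3 + √7)² + 258427*√7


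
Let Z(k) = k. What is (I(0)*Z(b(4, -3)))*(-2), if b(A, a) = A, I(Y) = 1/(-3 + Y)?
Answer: 8/3 ≈ 2.6667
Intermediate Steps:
(I(0)*Z(b(4, -3)))*(-2) = (4/(-3 + 0))*(-2) = (4/(-3))*(-2) = -⅓*4*(-2) = -4/3*(-2) = 8/3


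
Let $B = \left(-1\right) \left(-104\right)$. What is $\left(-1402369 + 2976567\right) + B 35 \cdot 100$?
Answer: $1938198$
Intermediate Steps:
$B = 104$
$\left(-1402369 + 2976567\right) + B 35 \cdot 100 = \left(-1402369 + 2976567\right) + 104 \cdot 35 \cdot 100 = 1574198 + 3640 \cdot 100 = 1574198 + 364000 = 1938198$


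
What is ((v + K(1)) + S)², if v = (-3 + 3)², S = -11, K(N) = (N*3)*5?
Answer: 16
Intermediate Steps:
K(N) = 15*N (K(N) = (3*N)*5 = 15*N)
v = 0 (v = 0² = 0)
((v + K(1)) + S)² = ((0 + 15*1) - 11)² = ((0 + 15) - 11)² = (15 - 11)² = 4² = 16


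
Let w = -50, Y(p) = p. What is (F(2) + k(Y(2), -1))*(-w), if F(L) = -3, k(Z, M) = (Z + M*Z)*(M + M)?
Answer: -150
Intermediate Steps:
k(Z, M) = 2*M*(Z + M*Z) (k(Z, M) = (Z + M*Z)*(2*M) = 2*M*(Z + M*Z))
(F(2) + k(Y(2), -1))*(-w) = (-3 + 2*(-1)*2*(1 - 1))*(-1*(-50)) = (-3 + 2*(-1)*2*0)*50 = (-3 + 0)*50 = -3*50 = -150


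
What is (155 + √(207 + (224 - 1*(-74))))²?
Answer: (155 + √505)² ≈ 31496.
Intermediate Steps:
(155 + √(207 + (224 - 1*(-74))))² = (155 + √(207 + (224 + 74)))² = (155 + √(207 + 298))² = (155 + √505)²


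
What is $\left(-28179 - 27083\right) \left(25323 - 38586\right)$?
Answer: $732939906$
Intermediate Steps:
$\left(-28179 - 27083\right) \left(25323 - 38586\right) = \left(-28179 - 27083\right) \left(-13263\right) = \left(-55262\right) \left(-13263\right) = 732939906$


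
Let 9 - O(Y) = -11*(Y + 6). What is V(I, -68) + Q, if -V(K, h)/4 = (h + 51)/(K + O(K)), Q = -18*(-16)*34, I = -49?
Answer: 5023228/513 ≈ 9791.9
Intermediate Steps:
O(Y) = 75 + 11*Y (O(Y) = 9 - (-11)*(Y + 6) = 9 - (-11)*(6 + Y) = 9 - (-66 - 11*Y) = 9 + (66 + 11*Y) = 75 + 11*Y)
Q = 9792 (Q = 288*34 = 9792)
V(K, h) = -4*(51 + h)/(75 + 12*K) (V(K, h) = -4*(h + 51)/(K + (75 + 11*K)) = -4*(51 + h)/(75 + 12*K))
V(I, -68) + Q = 4*(-51 - 1*(-68))/(3*(25 + 4*(-49))) + 9792 = 4*(-51 + 68)/(3*(25 - 196)) + 9792 = (4/3)*17/(-171) + 9792 = (4/3)*(-1/171)*17 + 9792 = -68/513 + 9792 = 5023228/513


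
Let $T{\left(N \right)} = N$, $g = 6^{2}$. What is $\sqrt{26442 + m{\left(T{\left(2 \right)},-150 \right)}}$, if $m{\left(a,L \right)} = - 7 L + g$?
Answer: $2 \sqrt{6882} \approx 165.92$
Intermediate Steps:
$g = 36$
$m{\left(a,L \right)} = 36 - 7 L$ ($m{\left(a,L \right)} = - 7 L + 36 = 36 - 7 L$)
$\sqrt{26442 + m{\left(T{\left(2 \right)},-150 \right)}} = \sqrt{26442 + \left(36 - -1050\right)} = \sqrt{26442 + \left(36 + 1050\right)} = \sqrt{26442 + 1086} = \sqrt{27528} = 2 \sqrt{6882}$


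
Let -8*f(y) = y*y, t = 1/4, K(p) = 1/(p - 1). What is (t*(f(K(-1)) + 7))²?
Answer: 49729/16384 ≈ 3.0352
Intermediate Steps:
K(p) = 1/(-1 + p)
t = ¼ ≈ 0.25000
f(y) = -y²/8 (f(y) = -y*y/8 = -y²/8)
(t*(f(K(-1)) + 7))² = ((-1/(8*(-1 - 1)²) + 7)/4)² = ((-(1/(-2))²/8 + 7)/4)² = ((-(-½)²/8 + 7)/4)² = ((-⅛*¼ + 7)/4)² = ((-1/32 + 7)/4)² = ((¼)*(223/32))² = (223/128)² = 49729/16384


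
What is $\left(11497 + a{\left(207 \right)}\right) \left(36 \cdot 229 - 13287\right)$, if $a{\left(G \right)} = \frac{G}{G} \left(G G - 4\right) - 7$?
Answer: $-274011405$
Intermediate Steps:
$a{\left(G \right)} = -11 + G^{2}$ ($a{\left(G \right)} = 1 \left(G^{2} - 4\right) - 7 = 1 \left(-4 + G^{2}\right) - 7 = \left(-4 + G^{2}\right) - 7 = -11 + G^{2}$)
$\left(11497 + a{\left(207 \right)}\right) \left(36 \cdot 229 - 13287\right) = \left(11497 - \left(11 - 207^{2}\right)\right) \left(36 \cdot 229 - 13287\right) = \left(11497 + \left(-11 + 42849\right)\right) \left(8244 - 13287\right) = \left(11497 + 42838\right) \left(-5043\right) = 54335 \left(-5043\right) = -274011405$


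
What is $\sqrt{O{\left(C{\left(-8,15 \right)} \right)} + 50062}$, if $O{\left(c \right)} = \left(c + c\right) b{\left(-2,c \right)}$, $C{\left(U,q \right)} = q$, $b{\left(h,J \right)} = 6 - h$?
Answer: $\sqrt{50302} \approx 224.28$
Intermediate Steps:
$O{\left(c \right)} = 16 c$ ($O{\left(c \right)} = \left(c + c\right) \left(6 - -2\right) = 2 c \left(6 + 2\right) = 2 c 8 = 16 c$)
$\sqrt{O{\left(C{\left(-8,15 \right)} \right)} + 50062} = \sqrt{16 \cdot 15 + 50062} = \sqrt{240 + 50062} = \sqrt{50302}$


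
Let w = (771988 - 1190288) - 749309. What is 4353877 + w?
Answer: 3186268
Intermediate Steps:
w = -1167609 (w = -418300 - 749309 = -1167609)
4353877 + w = 4353877 - 1167609 = 3186268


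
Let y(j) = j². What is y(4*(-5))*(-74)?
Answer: -29600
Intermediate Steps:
y(4*(-5))*(-74) = (4*(-5))²*(-74) = (-20)²*(-74) = 400*(-74) = -29600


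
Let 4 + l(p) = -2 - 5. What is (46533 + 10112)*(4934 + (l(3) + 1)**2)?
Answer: 285150930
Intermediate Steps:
l(p) = -11 (l(p) = -4 + (-2 - 5) = -4 - 7 = -11)
(46533 + 10112)*(4934 + (l(3) + 1)**2) = (46533 + 10112)*(4934 + (-11 + 1)**2) = 56645*(4934 + (-10)**2) = 56645*(4934 + 100) = 56645*5034 = 285150930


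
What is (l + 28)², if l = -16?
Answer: 144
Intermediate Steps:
(l + 28)² = (-16 + 28)² = 12² = 144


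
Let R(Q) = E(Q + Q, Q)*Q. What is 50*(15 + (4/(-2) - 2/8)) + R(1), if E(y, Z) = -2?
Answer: 1271/2 ≈ 635.50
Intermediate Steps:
R(Q) = -2*Q
50*(15 + (4/(-2) - 2/8)) + R(1) = 50*(15 + (4/(-2) - 2/8)) - 2*1 = 50*(15 + (4*(-1/2) - 2*1/8)) - 2 = 50*(15 + (-2 - 1/4)) - 2 = 50*(15 - 9/4) - 2 = 50*(51/4) - 2 = 1275/2 - 2 = 1271/2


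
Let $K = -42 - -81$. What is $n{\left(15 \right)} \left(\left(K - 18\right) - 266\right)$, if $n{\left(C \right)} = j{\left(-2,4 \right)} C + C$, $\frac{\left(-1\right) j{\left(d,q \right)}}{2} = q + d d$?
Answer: $55125$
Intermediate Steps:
$K = 39$ ($K = -42 + 81 = 39$)
$j{\left(d,q \right)} = - 2 q - 2 d^{2}$ ($j{\left(d,q \right)} = - 2 \left(q + d d\right) = - 2 \left(q + d^{2}\right) = - 2 q - 2 d^{2}$)
$n{\left(C \right)} = - 15 C$ ($n{\left(C \right)} = \left(\left(-2\right) 4 - 2 \left(-2\right)^{2}\right) C + C = \left(-8 - 8\right) C + C = - 16 C + C = - 15 C$)
$n{\left(15 \right)} \left(\left(K - 18\right) - 266\right) = \left(-15\right) 15 \left(\left(39 - 18\right) - 266\right) = - 225 \left(\left(39 - 18\right) - 266\right) = - 225 \left(21 - 266\right) = \left(-225\right) \left(-245\right) = 55125$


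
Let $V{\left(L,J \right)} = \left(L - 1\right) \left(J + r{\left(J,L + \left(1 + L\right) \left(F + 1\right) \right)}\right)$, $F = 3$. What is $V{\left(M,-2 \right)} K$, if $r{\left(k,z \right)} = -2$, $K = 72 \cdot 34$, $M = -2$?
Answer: $29376$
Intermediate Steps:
$K = 2448$
$V{\left(L,J \right)} = \left(-1 + L\right) \left(-2 + J\right)$ ($V{\left(L,J \right)} = \left(L - 1\right) \left(J - 2\right) = \left(-1 + L\right) \left(-2 + J\right)$)
$V{\left(M,-2 \right)} K = \left(2 - -2 - -4 - -4\right) 2448 = \left(2 + 2 + 4 + 4\right) 2448 = 12 \cdot 2448 = 29376$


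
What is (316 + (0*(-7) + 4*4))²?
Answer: 110224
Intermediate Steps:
(316 + (0*(-7) + 4*4))² = (316 + (0 + 16))² = (316 + 16)² = 332² = 110224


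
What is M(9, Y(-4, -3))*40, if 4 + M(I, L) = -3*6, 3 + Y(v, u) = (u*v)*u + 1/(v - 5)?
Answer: -880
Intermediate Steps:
Y(v, u) = -3 + 1/(-5 + v) + v*u**2 (Y(v, u) = -3 + ((u*v)*u + 1/(v - 5)) = -3 + (v*u**2 + 1/(-5 + v)) = -3 + (1/(-5 + v) + v*u**2) = -3 + 1/(-5 + v) + v*u**2)
M(I, L) = -22 (M(I, L) = -4 - 3*6 = -4 - 18 = -22)
M(9, Y(-4, -3))*40 = -22*40 = -880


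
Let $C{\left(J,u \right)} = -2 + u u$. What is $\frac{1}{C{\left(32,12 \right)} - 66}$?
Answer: $\frac{1}{76} \approx 0.013158$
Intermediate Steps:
$C{\left(J,u \right)} = -2 + u^{2}$
$\frac{1}{C{\left(32,12 \right)} - 66} = \frac{1}{\left(-2 + 12^{2}\right) - 66} = \frac{1}{\left(-2 + 144\right) - 66} = \frac{1}{142 - 66} = \frac{1}{76}$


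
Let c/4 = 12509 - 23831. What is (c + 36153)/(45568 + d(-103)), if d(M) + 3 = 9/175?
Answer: -1598625/7973884 ≈ -0.20048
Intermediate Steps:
c = -45288 (c = 4*(12509 - 23831) = 4*(-11322) = -45288)
d(M) = -516/175 (d(M) = -3 + 9/175 = -516/175)
(c + 36153)/(45568 + d(-103)) = (-45288 + 36153)/(45568 - 516/175) = -9135/7973884/175 = -9135*175/7973884 = -1598625/7973884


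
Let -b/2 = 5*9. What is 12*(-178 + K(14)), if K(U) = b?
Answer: -3216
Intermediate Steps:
b = -90 (b = -10*9 = -2*45 = -90)
K(U) = -90
12*(-178 + K(14)) = 12*(-178 - 90) = 12*(-268) = -3216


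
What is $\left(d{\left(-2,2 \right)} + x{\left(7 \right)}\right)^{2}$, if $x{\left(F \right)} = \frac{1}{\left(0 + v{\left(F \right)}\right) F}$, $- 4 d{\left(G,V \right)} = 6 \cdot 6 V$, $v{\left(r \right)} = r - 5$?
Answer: $\frac{63001}{196} \approx 321.43$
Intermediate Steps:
$v{\left(r \right)} = -5 + r$
$d{\left(G,V \right)} = - 9 V$ ($d{\left(G,V \right)} = - \frac{6 \cdot 6 V}{4} = - \frac{36 V}{4} = - 9 V$)
$x{\left(F \right)} = \frac{1}{F \left(-5 + F\right)}$ ($x{\left(F \right)} = \frac{1}{\left(0 + \left(-5 + F\right)\right) F} = \frac{1}{\left(-5 + F\right) F} = \frac{1}{F \left(-5 + F\right)}$)
$\left(d{\left(-2,2 \right)} + x{\left(7 \right)}\right)^{2} = \left(\left(-9\right) 2 + \frac{1}{7 \left(-5 + 7\right)}\right)^{2} = \left(-18 + \frac{1}{7 \cdot 2}\right)^{2} = \left(-18 + \frac{1}{7} \cdot \frac{1}{2}\right)^{2} = \left(-18 + \frac{1}{14}\right)^{2} = \left(- \frac{251}{14}\right)^{2} = \frac{63001}{196}$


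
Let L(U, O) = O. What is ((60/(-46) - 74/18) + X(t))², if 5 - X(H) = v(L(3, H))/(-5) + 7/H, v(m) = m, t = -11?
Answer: 507691024/129618225 ≈ 3.9168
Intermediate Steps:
X(H) = 5 - 7/H + H/5 (X(H) = 5 - (H/(-5) + 7/H) = 5 - (H*(-⅕) + 7/H) = 5 - (-H/5 + 7/H) = 5 - (7/H - H/5) = 5 + (-7/H + H/5) = 5 - 7/H + H/5)
((60/(-46) - 74/18) + X(t))² = ((60/(-46) - 74/18) + (5 - 7/(-11) + (⅕)*(-11)))² = ((60*(-1/46) - 74*1/18) + (5 - 7*(-1/11) - 11/5))² = ((-30/23 - 37/9) + (5 + 7/11 - 11/5))² = (-1121/207 + 189/55)² = (-22532/11385)² = 507691024/129618225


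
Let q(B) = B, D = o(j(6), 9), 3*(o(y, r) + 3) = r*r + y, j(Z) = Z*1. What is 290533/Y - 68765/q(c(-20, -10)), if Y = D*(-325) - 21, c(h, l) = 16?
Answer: -587156843/135536 ≈ -4332.1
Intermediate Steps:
j(Z) = Z
o(y, r) = -3 + y/3 + r²/3 (o(y, r) = -3 + (r*r + y)/3 = -3 + (r² + y)/3 = -3 + (y + r²)/3 = -3 + (y/3 + r²/3) = -3 + y/3 + r²/3)
D = 26 (D = -3 + (⅓)*6 + (⅓)*9² = -3 + 2 + (⅓)*81 = -3 + 2 + 27 = 26)
Y = -8471 (Y = 26*(-325) - 21 = -8450 - 21 = -8471)
290533/Y - 68765/q(c(-20, -10)) = 290533/(-8471) - 68765/16 = 290533*(-1/8471) - 68765*1/16 = -290533/8471 - 68765/16 = -587156843/135536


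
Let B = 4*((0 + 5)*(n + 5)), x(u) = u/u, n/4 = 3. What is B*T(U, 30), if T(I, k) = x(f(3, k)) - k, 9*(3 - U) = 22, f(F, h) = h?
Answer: -9860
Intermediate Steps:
n = 12 (n = 4*3 = 12)
x(u) = 1
U = 5/9 (U = 3 - ⅑*22 = 3 - 22/9 = 5/9 ≈ 0.55556)
T(I, k) = 1 - k
B = 340 (B = 4*((0 + 5)*(12 + 5)) = 4*(5*17) = 4*85 = 340)
B*T(U, 30) = 340*(1 - 1*30) = 340*(1 - 30) = 340*(-29) = -9860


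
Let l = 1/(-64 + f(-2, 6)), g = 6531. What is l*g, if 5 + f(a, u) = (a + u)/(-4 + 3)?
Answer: -6531/73 ≈ -89.466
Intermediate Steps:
f(a, u) = -5 - a - u (f(a, u) = -5 + (a + u)/(-4 + 3) = -5 + (a + u)/(-1) = -5 + (a + u)*(-1) = -5 + (-a - u) = -5 - a - u)
l = -1/73 (l = 1/(-64 + (-5 - 1*(-2) - 1*6)) = 1/(-64 + (-5 + 2 - 6)) = 1/(-64 - 9) = 1/(-73) = -1/73 ≈ -0.013699)
l*g = -1/73*6531 = -6531/73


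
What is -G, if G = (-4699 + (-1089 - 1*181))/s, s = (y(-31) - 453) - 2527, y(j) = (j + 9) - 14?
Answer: -5969/3016 ≈ -1.9791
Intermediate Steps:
y(j) = -5 + j (y(j) = (9 + j) - 14 = -5 + j)
s = -3016 (s = ((-5 - 31) - 453) - 2527 = (-36 - 453) - 2527 = -489 - 2527 = -3016)
G = 5969/3016 (G = (-4699 + (-1089 - 1*181))/(-3016) = (-4699 + (-1089 - 181))*(-1/3016) = (-4699 - 1270)*(-1/3016) = -5969*(-1/3016) = 5969/3016 ≈ 1.9791)
-G = -1*5969/3016 = -5969/3016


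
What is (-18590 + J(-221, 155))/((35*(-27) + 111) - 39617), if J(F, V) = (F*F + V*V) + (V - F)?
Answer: -54652/40451 ≈ -1.3511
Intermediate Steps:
J(F, V) = V + F**2 + V**2 - F (J(F, V) = (F**2 + V**2) + (V - F) = V + F**2 + V**2 - F)
(-18590 + J(-221, 155))/((35*(-27) + 111) - 39617) = (-18590 + (155 + (-221)**2 + 155**2 - 1*(-221)))/((35*(-27) + 111) - 39617) = (-18590 + (155 + 48841 + 24025 + 221))/((-945 + 111) - 39617) = (-18590 + 73242)/(-834 - 39617) = 54652/(-40451) = 54652*(-1/40451) = -54652/40451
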